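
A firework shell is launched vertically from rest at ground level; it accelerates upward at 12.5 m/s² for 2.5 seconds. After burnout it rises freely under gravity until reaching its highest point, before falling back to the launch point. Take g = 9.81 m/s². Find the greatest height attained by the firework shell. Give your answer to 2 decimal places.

88.84 m

Phase 1 (powered ascent): v₀ = 0 m/s, a = 12.5 m/s².
v = v₀ + at = 0 + (12.5)(2.5) = 31.2 m/s
Δx = v₀t + ½at² = 0·2.5 + 0.5·12.5·2.5² = 39.1 m

Phase 2 (coasting upward): v₀ = 31.2 m/s, a = -9.81 m/s².
v = v₀ + at → t = (0 − 31.2) / -9.81 = 3.19 s
v² = v₀² + 2aΔx → Δx = (0² − 31.2²)/(2·-9.81) = 49.8 m
Maximum height = 39.1 + 49.8 = 88.8 m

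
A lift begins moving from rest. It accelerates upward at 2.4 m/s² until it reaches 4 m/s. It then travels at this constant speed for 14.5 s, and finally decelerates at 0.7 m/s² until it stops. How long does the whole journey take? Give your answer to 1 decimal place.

21.9 s

Phase 1 (accelerating): v₀ = 0 m/s, a = 2.4 m/s².
v = v₀ + at → t = (4 − 0) / 2.4 = 1.67 s
v² = v₀² + 2aΔx → Δx = (4² − 0²)/(2·2.4) = 3.33 m

Phase 2 (constant speed): v₀ = 4.00 m/s, a = 0 m/s².
v = v₀ + at = 4.00 + (0)(14.5) = 4.00 m/s
Δx = v₀t + ½at² = 4.00·14.5 + 0.5·0·14.5² = 58.0 m

Phase 3 (decelerating): v₀ = 4.00 m/s, a = -0.7 m/s².
v = v₀ + at → t = (0 − 4.00) / -0.7 = 5.71 s
v² = v₀² + 2aΔx → Δx = (0² − 4.00²)/(2·-0.7) = 11.4 m
Total time = 1.67 + 14.5 + 5.71 = 21.9 s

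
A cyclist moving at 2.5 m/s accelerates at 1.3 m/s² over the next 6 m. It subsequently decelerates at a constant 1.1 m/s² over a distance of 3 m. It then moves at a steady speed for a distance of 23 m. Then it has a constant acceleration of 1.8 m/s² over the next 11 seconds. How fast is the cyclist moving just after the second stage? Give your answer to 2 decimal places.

Phase 1 (accelerating): v₀ = 2.50 m/s, a = 1.3 m/s².
v² = v₀² + 2aΔx = 2.50² + 2·1.3·6 = 21.9 → v = 4.67 m/s
t = (v − v₀)/a = (4.67 − 2.50)/1.3 = 1.67 s

Phase 2 (decelerating): v₀ = 4.67 m/s, a = -1.1 m/s².
v² = v₀² + 2aΔx = 4.67² + 2·-1.1·3 = 15.3 → v = 3.91 m/s
t = (v − v₀)/a = (3.91 − 4.67)/-1.1 = 0.699 s
Speed at end of phase 2 = 3.91 m/s

3.91 m/s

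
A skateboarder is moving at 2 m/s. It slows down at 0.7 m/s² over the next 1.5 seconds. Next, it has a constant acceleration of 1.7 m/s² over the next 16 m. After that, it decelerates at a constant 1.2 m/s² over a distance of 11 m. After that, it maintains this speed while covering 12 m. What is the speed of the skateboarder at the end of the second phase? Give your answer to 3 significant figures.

7.44 m/s

Phase 1 (decelerating): v₀ = 2.00 m/s, a = -0.7 m/s².
v = v₀ + at = 2.00 + (-0.7)(1.5) = 0.950 m/s
Δx = v₀t + ½at² = 2.00·1.5 + 0.5·-0.7·1.5² = 2.21 m

Phase 2 (accelerating): v₀ = 0.950 m/s, a = 1.7 m/s².
v² = v₀² + 2aΔx = 0.950² + 2·1.7·16 = 55.3 → v = 7.44 m/s
t = (v − v₀)/a = (7.44 − 0.950)/1.7 = 3.82 s
Speed at end of phase 2 = 7.44 m/s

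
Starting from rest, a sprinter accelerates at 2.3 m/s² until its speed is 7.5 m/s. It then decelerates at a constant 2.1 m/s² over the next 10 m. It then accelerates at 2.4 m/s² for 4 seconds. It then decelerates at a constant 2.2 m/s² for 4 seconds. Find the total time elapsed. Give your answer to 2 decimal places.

Phase 1 (accelerating): v₀ = 0 m/s, a = 2.3 m/s².
v = v₀ + at → t = (7.5 − 0) / 2.3 = 3.26 s
v² = v₀² + 2aΔx → Δx = (7.5² − 0²)/(2·2.3) = 12.2 m

Phase 2 (decelerating): v₀ = 7.50 m/s, a = -2.1 m/s².
v² = v₀² + 2aΔx = 7.50² + 2·-2.1·10 = 14.2 → v = 3.77 m/s
t = (v − v₀)/a = (3.77 − 7.50)/-2.1 = 1.77 s

Phase 3 (accelerating): v₀ = 3.77 m/s, a = 2.4 m/s².
v = v₀ + at = 3.77 + (2.4)(4) = 13.4 m/s
Δx = v₀t + ½at² = 3.77·4 + 0.5·2.4·4² = 34.3 m

Phase 4 (decelerating): v₀ = 13.4 m/s, a = -2.2 m/s².
v = v₀ + at = 13.4 + (-2.2)(4) = 4.57 m/s
Δx = v₀t + ½at² = 13.4·4 + 0.5·-2.2·4² = 35.9 m
Total time = 3.26 + 1.77 + 4.00 + 4.00 = 13.0 s

13.03 s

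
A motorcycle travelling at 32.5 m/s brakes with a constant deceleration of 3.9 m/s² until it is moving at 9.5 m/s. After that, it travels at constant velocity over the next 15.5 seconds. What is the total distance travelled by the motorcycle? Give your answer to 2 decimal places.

271.10 m

Phase 1 (decelerating): v₀ = 32.5 m/s, a = -3.9 m/s².
v = v₀ + at → t = (9.5 − 32.5) / -3.9 = 5.90 s
v² = v₀² + 2aΔx → Δx = (9.5² − 32.5²)/(2·-3.9) = 124 m

Phase 2 (constant speed): v₀ = 9.50 m/s, a = 0 m/s².
v = v₀ + at = 9.50 + (0)(15.5) = 9.50 m/s
Δx = v₀t + ½at² = 9.50·15.5 + 0.5·0·15.5² = 147 m
Total distance = 124 + 147 = 271 m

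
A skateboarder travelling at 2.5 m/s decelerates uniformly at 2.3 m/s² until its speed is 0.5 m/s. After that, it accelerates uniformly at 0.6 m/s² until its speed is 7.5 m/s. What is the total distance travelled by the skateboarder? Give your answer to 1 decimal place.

48.0 m

Phase 1 (decelerating): v₀ = 2.50 m/s, a = -2.3 m/s².
v = v₀ + at → t = (0.5 − 2.50) / -2.3 = 0.870 s
v² = v₀² + 2aΔx → Δx = (0.5² − 2.50²)/(2·-2.3) = 1.30 m

Phase 2 (accelerating): v₀ = 0.500 m/s, a = 0.6 m/s².
v = v₀ + at → t = (7.5 − 0.500) / 0.6 = 11.7 s
v² = v₀² + 2aΔx → Δx = (7.5² − 0.500²)/(2·0.6) = 46.7 m
Total distance = 1.30 + 46.7 = 48.0 m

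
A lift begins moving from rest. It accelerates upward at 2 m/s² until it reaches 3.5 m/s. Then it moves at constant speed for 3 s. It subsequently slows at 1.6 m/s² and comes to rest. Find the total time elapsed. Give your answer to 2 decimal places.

6.94 s

Phase 1 (accelerating): v₀ = 0 m/s, a = 2 m/s².
v = v₀ + at → t = (3.5 − 0) / 2 = 1.75 s
v² = v₀² + 2aΔx → Δx = (3.5² − 0²)/(2·2) = 3.06 m

Phase 2 (constant speed): v₀ = 3.50 m/s, a = 0 m/s².
v = v₀ + at = 3.50 + (0)(3) = 3.50 m/s
Δx = v₀t + ½at² = 3.50·3 + 0.5·0·3² = 10.5 m

Phase 3 (decelerating): v₀ = 3.50 m/s, a = -1.6 m/s².
v = v₀ + at → t = (0 − 3.50) / -1.6 = 2.19 s
v² = v₀² + 2aΔx → Δx = (0² − 3.50²)/(2·-1.6) = 3.83 m
Total time = 1.75 + 3.00 + 2.19 = 6.94 s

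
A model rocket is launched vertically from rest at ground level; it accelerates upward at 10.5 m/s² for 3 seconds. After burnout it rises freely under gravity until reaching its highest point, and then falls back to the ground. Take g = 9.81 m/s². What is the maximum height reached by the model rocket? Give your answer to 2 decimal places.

97.82 m

Phase 1 (powered ascent): v₀ = 0 m/s, a = 10.5 m/s².
v = v₀ + at = 0 + (10.5)(3) = 31.5 m/s
Δx = v₀t + ½at² = 0·3 + 0.5·10.5·3² = 47.2 m

Phase 2 (coasting upward): v₀ = 31.5 m/s, a = -9.81 m/s².
v = v₀ + at → t = (0 − 31.5) / -9.81 = 3.21 s
v² = v₀² + 2aΔx → Δx = (0² − 31.5²)/(2·-9.81) = 50.6 m
Maximum height = 47.2 + 50.6 = 97.8 m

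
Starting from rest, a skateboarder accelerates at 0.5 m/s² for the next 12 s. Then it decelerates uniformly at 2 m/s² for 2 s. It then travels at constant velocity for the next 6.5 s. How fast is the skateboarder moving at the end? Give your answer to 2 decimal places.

Phase 1 (accelerating): v₀ = 0 m/s, a = 0.5 m/s².
v = v₀ + at = 0 + (0.5)(12) = 6.00 m/s
Δx = v₀t + ½at² = 0·12 + 0.5·0.5·12² = 36.0 m

Phase 2 (decelerating): v₀ = 6.00 m/s, a = -2 m/s².
v = v₀ + at = 6.00 + (-2)(2) = 2.00 m/s
Δx = v₀t + ½at² = 6.00·2 + 0.5·-2·2² = 8.00 m

Phase 3 (constant speed): v₀ = 2.00 m/s, a = 0 m/s².
v = v₀ + at = 2.00 + (0)(6.5) = 2.00 m/s
Δx = v₀t + ½at² = 2.00·6.5 + 0.5·0·6.5² = 13.0 m
Final speed = 2.00 m/s

2.00 m/s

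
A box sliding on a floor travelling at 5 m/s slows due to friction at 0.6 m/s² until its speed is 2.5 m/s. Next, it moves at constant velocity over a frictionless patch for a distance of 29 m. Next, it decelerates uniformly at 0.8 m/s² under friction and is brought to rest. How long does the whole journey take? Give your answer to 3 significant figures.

18.9 s

Phase 1 (decelerating): v₀ = 5.00 m/s, a = -0.6 m/s².
v = v₀ + at → t = (2.5 − 5.00) / -0.6 = 4.17 s
v² = v₀² + 2aΔx → Δx = (2.5² − 5.00²)/(2·-0.6) = 15.6 m

Phase 2 (constant speed): v₀ = 2.50 m/s, a = 0 m/s².
Constant speed: t = d/v = 29/2.50 = 11.6 s

Phase 3 (decelerating): v₀ = 2.50 m/s, a = -0.8 m/s².
v = v₀ + at → t = (0 − 2.50) / -0.8 = 3.12 s
v² = v₀² + 2aΔx → Δx = (0² − 2.50²)/(2·-0.8) = 3.91 m
Total time = 4.17 + 11.6 + 3.12 = 18.9 s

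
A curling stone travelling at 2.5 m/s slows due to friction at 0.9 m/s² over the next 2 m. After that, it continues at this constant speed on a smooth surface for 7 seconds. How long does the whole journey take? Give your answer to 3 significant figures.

Phase 1 (decelerating): v₀ = 2.50 m/s, a = -0.9 m/s².
v² = v₀² + 2aΔx = 2.50² + 2·-0.9·2 = 2.65 → v = 1.63 m/s
t = (v − v₀)/a = (1.63 − 2.50)/-0.9 = 0.969 s

Phase 2 (constant speed): v₀ = 1.63 m/s, a = 0 m/s².
v = v₀ + at = 1.63 + (0)(7) = 1.63 m/s
Δx = v₀t + ½at² = 1.63·7 + 0.5·0·7² = 11.4 m
Total time = 0.969 + 7.00 = 7.97 s

7.97 s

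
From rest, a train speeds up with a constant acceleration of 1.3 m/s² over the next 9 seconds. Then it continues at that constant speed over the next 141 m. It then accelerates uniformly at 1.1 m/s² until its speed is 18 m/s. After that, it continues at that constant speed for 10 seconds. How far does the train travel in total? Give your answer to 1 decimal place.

Phase 1 (accelerating): v₀ = 0 m/s, a = 1.3 m/s².
v = v₀ + at = 0 + (1.3)(9) = 11.7 m/s
Δx = v₀t + ½at² = 0·9 + 0.5·1.3·9² = 52.7 m

Phase 2 (constant speed): v₀ = 11.7 m/s, a = 0 m/s².
Constant speed: t = d/v = 141/11.7 = 12.1 s

Phase 3 (accelerating): v₀ = 11.7 m/s, a = 1.1 m/s².
v = v₀ + at → t = (18 − 11.7) / 1.1 = 5.73 s
v² = v₀² + 2aΔx → Δx = (18² − 11.7²)/(2·1.1) = 85.0 m

Phase 4 (constant speed): v₀ = 18.0 m/s, a = 0 m/s².
v = v₀ + at = 18.0 + (0)(10) = 18.0 m/s
Δx = v₀t + ½at² = 18.0·10 + 0.5·0·10² = 180 m
Total distance = 52.7 + 141 + 85.0 + 180 = 459 m

458.7 m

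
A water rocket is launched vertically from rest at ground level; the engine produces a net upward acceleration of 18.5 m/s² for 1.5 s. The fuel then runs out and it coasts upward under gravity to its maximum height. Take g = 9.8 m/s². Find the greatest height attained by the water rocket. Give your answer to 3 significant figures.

60.1 m

Phase 1 (powered ascent): v₀ = 0 m/s, a = 18.5 m/s².
v = v₀ + at = 0 + (18.5)(1.5) = 27.8 m/s
Δx = v₀t + ½at² = 0·1.5 + 0.5·18.5·1.5² = 20.8 m

Phase 2 (coasting upward): v₀ = 27.8 m/s, a = -9.8 m/s².
v = v₀ + at → t = (0 − 27.8) / -9.8 = 2.83 s
v² = v₀² + 2aΔx → Δx = (0² − 27.8²)/(2·-9.8) = 39.3 m
Maximum height = 20.8 + 39.3 = 60.1 m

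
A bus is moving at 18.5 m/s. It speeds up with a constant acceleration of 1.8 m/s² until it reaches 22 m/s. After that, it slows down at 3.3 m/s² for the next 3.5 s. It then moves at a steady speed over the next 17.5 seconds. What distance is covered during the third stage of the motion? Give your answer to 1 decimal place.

182.9 m

Phase 1 (accelerating): v₀ = 18.5 m/s, a = 1.8 m/s².
v = v₀ + at → t = (22 − 18.5) / 1.8 = 1.94 s
v² = v₀² + 2aΔx → Δx = (22² − 18.5²)/(2·1.8) = 39.4 m

Phase 2 (decelerating): v₀ = 22.0 m/s, a = -3.3 m/s².
v = v₀ + at = 22.0 + (-3.3)(3.5) = 10.5 m/s
Δx = v₀t + ½at² = 22.0·3.5 + 0.5·-3.3·3.5² = 56.8 m

Phase 3 (constant speed): v₀ = 10.5 m/s, a = 0 m/s².
v = v₀ + at = 10.5 + (0)(17.5) = 10.5 m/s
Δx = v₀t + ½at² = 10.5·17.5 + 0.5·0·17.5² = 183 m
Distance in phase 3 = 183 m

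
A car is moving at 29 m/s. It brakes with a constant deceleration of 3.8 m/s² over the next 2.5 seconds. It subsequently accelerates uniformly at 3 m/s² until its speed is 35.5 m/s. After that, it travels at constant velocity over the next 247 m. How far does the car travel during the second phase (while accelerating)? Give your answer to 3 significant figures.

Phase 1 (decelerating): v₀ = 29.0 m/s, a = -3.8 m/s².
v = v₀ + at = 29.0 + (-3.8)(2.5) = 19.5 m/s
Δx = v₀t + ½at² = 29.0·2.5 + 0.5·-3.8·2.5² = 60.6 m

Phase 2 (accelerating): v₀ = 19.5 m/s, a = 3 m/s².
v = v₀ + at → t = (35.5 − 19.5) / 3 = 5.33 s
v² = v₀² + 2aΔx → Δx = (35.5² − 19.5²)/(2·3) = 147 m
Distance in phase 2 = 147 m

147 m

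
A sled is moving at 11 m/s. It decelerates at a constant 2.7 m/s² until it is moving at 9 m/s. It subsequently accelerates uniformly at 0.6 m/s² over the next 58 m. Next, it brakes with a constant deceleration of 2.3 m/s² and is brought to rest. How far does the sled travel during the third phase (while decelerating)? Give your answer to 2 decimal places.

32.74 m

Phase 1 (decelerating): v₀ = 11.0 m/s, a = -2.7 m/s².
v = v₀ + at → t = (9 − 11.0) / -2.7 = 0.741 s
v² = v₀² + 2aΔx → Δx = (9² − 11.0²)/(2·-2.7) = 7.41 m

Phase 2 (accelerating): v₀ = 9.00 m/s, a = 0.6 m/s².
v² = v₀² + 2aΔx = 9.00² + 2·0.6·58 = 151 → v = 12.3 m/s
t = (v − v₀)/a = (12.3 − 9.00)/0.6 = 5.45 s

Phase 3 (decelerating): v₀ = 12.3 m/s, a = -2.3 m/s².
v = v₀ + at → t = (0 − 12.3) / -2.3 = 5.34 s
v² = v₀² + 2aΔx → Δx = (0² − 12.3²)/(2·-2.3) = 32.7 m
Distance in phase 3 = 32.7 m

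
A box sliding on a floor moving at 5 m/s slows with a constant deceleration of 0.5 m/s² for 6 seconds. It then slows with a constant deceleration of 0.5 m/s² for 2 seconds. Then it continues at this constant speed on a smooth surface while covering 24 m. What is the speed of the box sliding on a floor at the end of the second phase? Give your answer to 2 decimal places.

1.00 m/s

Phase 1 (decelerating): v₀ = 5.00 m/s, a = -0.5 m/s².
v = v₀ + at = 5.00 + (-0.5)(6) = 2.00 m/s
Δx = v₀t + ½at² = 5.00·6 + 0.5·-0.5·6² = 21.0 m

Phase 2 (decelerating): v₀ = 2.00 m/s, a = -0.5 m/s².
v = v₀ + at = 2.00 + (-0.5)(2) = 1.00 m/s
Δx = v₀t + ½at² = 2.00·2 + 0.5·-0.5·2² = 3.00 m
Speed at end of phase 2 = 1.00 m/s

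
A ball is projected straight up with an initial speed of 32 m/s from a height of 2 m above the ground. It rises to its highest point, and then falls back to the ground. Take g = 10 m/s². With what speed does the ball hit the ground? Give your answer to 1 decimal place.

32.6 m/s

Phase 1 (rising): v₀ = 32.0 m/s, a = -10 m/s².
v = v₀ + at → t = (0 − 32.0) / -10 = 3.20 s
v² = v₀² + 2aΔx → Δx = (0² − 32.0²)/(2·-10) = 51.2 m

Phase 2 (falling): v₀ = 0 m/s, a = -10 m/s².
Falls 53.2 m from rest: t = √(2·53.2/10) = 3.26 s; v = g·t = 32.6 m/s.
Final speed = 32.6 m/s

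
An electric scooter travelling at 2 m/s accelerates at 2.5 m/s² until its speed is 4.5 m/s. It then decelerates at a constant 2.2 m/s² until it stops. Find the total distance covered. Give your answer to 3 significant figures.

7.85 m

Phase 1 (accelerating): v₀ = 2.00 m/s, a = 2.5 m/s².
v = v₀ + at → t = (4.5 − 2.00) / 2.5 = 1.00 s
v² = v₀² + 2aΔx → Δx = (4.5² − 2.00²)/(2·2.5) = 3.25 m

Phase 2 (decelerating): v₀ = 4.50 m/s, a = -2.2 m/s².
v = v₀ + at → t = (0 − 4.50) / -2.2 = 2.05 s
v² = v₀² + 2aΔx → Δx = (0² − 4.50²)/(2·-2.2) = 4.60 m
Total distance = 3.25 + 4.60 = 7.85 m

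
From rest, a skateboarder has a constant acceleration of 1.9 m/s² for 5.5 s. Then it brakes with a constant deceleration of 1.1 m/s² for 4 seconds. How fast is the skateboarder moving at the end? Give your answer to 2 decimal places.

6.05 m/s

Phase 1 (accelerating): v₀ = 0 m/s, a = 1.9 m/s².
v = v₀ + at = 0 + (1.9)(5.5) = 10.4 m/s
Δx = v₀t + ½at² = 0·5.5 + 0.5·1.9·5.5² = 28.7 m

Phase 2 (decelerating): v₀ = 10.4 m/s, a = -1.1 m/s².
v = v₀ + at = 10.4 + (-1.1)(4) = 6.05 m/s
Δx = v₀t + ½at² = 10.4·4 + 0.5·-1.1·4² = 33.0 m
Final speed = 6.05 m/s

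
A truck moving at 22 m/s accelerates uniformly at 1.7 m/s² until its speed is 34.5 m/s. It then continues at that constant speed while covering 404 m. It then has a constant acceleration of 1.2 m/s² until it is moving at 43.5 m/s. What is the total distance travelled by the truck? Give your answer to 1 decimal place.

Phase 1 (accelerating): v₀ = 22.0 m/s, a = 1.7 m/s².
v = v₀ + at → t = (34.5 − 22.0) / 1.7 = 7.35 s
v² = v₀² + 2aΔx → Δx = (34.5² − 22.0²)/(2·1.7) = 208 m

Phase 2 (constant speed): v₀ = 34.5 m/s, a = 0 m/s².
Constant speed: t = d/v = 404/34.5 = 11.7 s

Phase 3 (accelerating): v₀ = 34.5 m/s, a = 1.2 m/s².
v = v₀ + at → t = (43.5 − 34.5) / 1.2 = 7.50 s
v² = v₀² + 2aΔx → Δx = (43.5² − 34.5²)/(2·1.2) = 292 m
Total distance = 208 + 404 + 292 = 904 m

904.2 m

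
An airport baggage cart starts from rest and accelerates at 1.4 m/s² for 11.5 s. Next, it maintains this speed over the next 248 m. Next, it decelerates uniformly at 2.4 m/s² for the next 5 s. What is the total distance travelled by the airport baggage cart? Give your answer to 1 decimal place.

391.1 m

Phase 1 (accelerating): v₀ = 0 m/s, a = 1.4 m/s².
v = v₀ + at = 0 + (1.4)(11.5) = 16.1 m/s
Δx = v₀t + ½at² = 0·11.5 + 0.5·1.4·11.5² = 92.6 m

Phase 2 (constant speed): v₀ = 16.1 m/s, a = 0 m/s².
Constant speed: t = d/v = 248/16.1 = 15.4 s

Phase 3 (decelerating): v₀ = 16.1 m/s, a = -2.4 m/s².
v = v₀ + at = 16.1 + (-2.4)(5) = 4.10 m/s
Δx = v₀t + ½at² = 16.1·5 + 0.5·-2.4·5² = 50.5 m
Total distance = 92.6 + 248 + 50.5 = 391 m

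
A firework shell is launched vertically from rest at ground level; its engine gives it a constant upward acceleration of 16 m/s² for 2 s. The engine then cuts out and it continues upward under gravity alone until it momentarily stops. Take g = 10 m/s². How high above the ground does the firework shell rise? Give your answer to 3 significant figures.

Phase 1 (powered ascent): v₀ = 0 m/s, a = 16 m/s².
v = v₀ + at = 0 + (16)(2) = 32.0 m/s
Δx = v₀t + ½at² = 0·2 + 0.5·16·2² = 32.0 m

Phase 2 (coasting upward): v₀ = 32.0 m/s, a = -10 m/s².
v = v₀ + at → t = (0 − 32.0) / -10 = 3.20 s
v² = v₀² + 2aΔx → Δx = (0² − 32.0²)/(2·-10) = 51.2 m
Maximum height = 32.0 + 51.2 = 83.2 m

83.2 m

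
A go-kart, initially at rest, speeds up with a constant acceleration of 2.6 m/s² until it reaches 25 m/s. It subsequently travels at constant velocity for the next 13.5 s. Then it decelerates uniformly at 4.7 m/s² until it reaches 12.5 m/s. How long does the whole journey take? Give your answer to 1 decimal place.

25.8 s

Phase 1 (accelerating): v₀ = 0 m/s, a = 2.6 m/s².
v = v₀ + at → t = (25 − 0) / 2.6 = 9.62 s
v² = v₀² + 2aΔx → Δx = (25² − 0²)/(2·2.6) = 120 m

Phase 2 (constant speed): v₀ = 25.0 m/s, a = 0 m/s².
v = v₀ + at = 25.0 + (0)(13.5) = 25.0 m/s
Δx = v₀t + ½at² = 25.0·13.5 + 0.5·0·13.5² = 338 m

Phase 3 (decelerating): v₀ = 25.0 m/s, a = -4.7 m/s².
v = v₀ + at → t = (12.5 − 25.0) / -4.7 = 2.66 s
v² = v₀² + 2aΔx → Δx = (12.5² − 25.0²)/(2·-4.7) = 49.9 m
Total time = 9.62 + 13.5 + 2.66 = 25.8 s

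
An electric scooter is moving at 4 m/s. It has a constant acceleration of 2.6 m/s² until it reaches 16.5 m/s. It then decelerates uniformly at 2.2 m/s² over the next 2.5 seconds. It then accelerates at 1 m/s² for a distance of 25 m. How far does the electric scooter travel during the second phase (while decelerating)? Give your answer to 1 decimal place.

Phase 1 (accelerating): v₀ = 4.00 m/s, a = 2.6 m/s².
v = v₀ + at → t = (16.5 − 4.00) / 2.6 = 4.81 s
v² = v₀² + 2aΔx → Δx = (16.5² − 4.00²)/(2·2.6) = 49.3 m

Phase 2 (decelerating): v₀ = 16.5 m/s, a = -2.2 m/s².
v = v₀ + at = 16.5 + (-2.2)(2.5) = 11.0 m/s
Δx = v₀t + ½at² = 16.5·2.5 + 0.5·-2.2·2.5² = 34.4 m
Distance in phase 2 = 34.4 m

34.4 m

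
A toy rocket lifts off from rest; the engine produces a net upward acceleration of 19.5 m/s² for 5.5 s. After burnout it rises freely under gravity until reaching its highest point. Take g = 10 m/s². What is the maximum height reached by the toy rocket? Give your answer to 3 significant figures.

Phase 1 (powered ascent): v₀ = 0 m/s, a = 19.5 m/s².
v = v₀ + at = 0 + (19.5)(5.5) = 107 m/s
Δx = v₀t + ½at² = 0·5.5 + 0.5·19.5·5.5² = 295 m

Phase 2 (coasting upward): v₀ = 107 m/s, a = -10 m/s².
v = v₀ + at → t = (0 − 107) / -10 = 10.7 s
v² = v₀² + 2aΔx → Δx = (0² − 107²)/(2·-10) = 575 m
Maximum height = 295 + 575 = 870 m

870 m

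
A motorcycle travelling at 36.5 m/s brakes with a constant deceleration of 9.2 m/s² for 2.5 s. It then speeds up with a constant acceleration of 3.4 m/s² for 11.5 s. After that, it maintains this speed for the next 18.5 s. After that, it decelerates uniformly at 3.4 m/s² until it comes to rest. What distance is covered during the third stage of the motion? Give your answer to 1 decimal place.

973.1 m

Phase 1 (decelerating): v₀ = 36.5 m/s, a = -9.2 m/s².
v = v₀ + at = 36.5 + (-9.2)(2.5) = 13.5 m/s
Δx = v₀t + ½at² = 36.5·2.5 + 0.5·-9.2·2.5² = 62.5 m

Phase 2 (accelerating): v₀ = 13.5 m/s, a = 3.4 m/s².
v = v₀ + at = 13.5 + (3.4)(11.5) = 52.6 m/s
Δx = v₀t + ½at² = 13.5·11.5 + 0.5·3.4·11.5² = 380 m

Phase 3 (constant speed): v₀ = 52.6 m/s, a = 0 m/s².
v = v₀ + at = 52.6 + (0)(18.5) = 52.6 m/s
Δx = v₀t + ½at² = 52.6·18.5 + 0.5·0·18.5² = 973 m
Distance in phase 3 = 973 m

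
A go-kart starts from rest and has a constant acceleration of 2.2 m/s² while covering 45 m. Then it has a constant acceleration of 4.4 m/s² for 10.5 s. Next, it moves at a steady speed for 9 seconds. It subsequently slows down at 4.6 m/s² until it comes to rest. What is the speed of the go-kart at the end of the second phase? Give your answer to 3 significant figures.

60.3 m/s

Phase 1 (accelerating): v₀ = 0 m/s, a = 2.2 m/s².
v² = v₀² + 2aΔx = 0² + 2·2.2·45 = 198 → v = 14.1 m/s
t = (v − v₀)/a = (14.1 − 0)/2.2 = 6.40 s

Phase 2 (accelerating): v₀ = 14.1 m/s, a = 4.4 m/s².
v = v₀ + at = 14.1 + (4.4)(10.5) = 60.3 m/s
Δx = v₀t + ½at² = 14.1·10.5 + 0.5·4.4·10.5² = 390 m
Speed at end of phase 2 = 60.3 m/s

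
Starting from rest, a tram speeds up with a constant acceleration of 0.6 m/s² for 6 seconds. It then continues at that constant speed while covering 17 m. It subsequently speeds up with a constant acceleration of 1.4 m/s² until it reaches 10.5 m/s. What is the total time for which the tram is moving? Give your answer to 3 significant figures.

Phase 1 (accelerating): v₀ = 0 m/s, a = 0.6 m/s².
v = v₀ + at = 0 + (0.6)(6) = 3.60 m/s
Δx = v₀t + ½at² = 0·6 + 0.5·0.6·6² = 10.8 m

Phase 2 (constant speed): v₀ = 3.60 m/s, a = 0 m/s².
Constant speed: t = d/v = 17/3.60 = 4.72 s

Phase 3 (accelerating): v₀ = 3.60 m/s, a = 1.4 m/s².
v = v₀ + at → t = (10.5 − 3.60) / 1.4 = 4.93 s
v² = v₀² + 2aΔx → Δx = (10.5² − 3.60²)/(2·1.4) = 34.7 m
Total time = 6.00 + 4.72 + 4.93 = 15.7 s

15.7 s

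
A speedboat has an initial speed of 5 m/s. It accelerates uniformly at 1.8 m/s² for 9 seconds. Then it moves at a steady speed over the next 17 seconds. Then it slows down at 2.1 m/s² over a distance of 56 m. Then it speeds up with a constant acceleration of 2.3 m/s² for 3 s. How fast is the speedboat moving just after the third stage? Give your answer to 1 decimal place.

14.6 m/s

Phase 1 (accelerating): v₀ = 5.00 m/s, a = 1.8 m/s².
v = v₀ + at = 5.00 + (1.8)(9) = 21.2 m/s
Δx = v₀t + ½at² = 5.00·9 + 0.5·1.8·9² = 118 m

Phase 2 (constant speed): v₀ = 21.2 m/s, a = 0 m/s².
v = v₀ + at = 21.2 + (0)(17) = 21.2 m/s
Δx = v₀t + ½at² = 21.2·17 + 0.5·0·17² = 360 m

Phase 3 (decelerating): v₀ = 21.2 m/s, a = -2.1 m/s².
v² = v₀² + 2aΔx = 21.2² + 2·-2.1·56 = 214 → v = 14.6 m/s
t = (v − v₀)/a = (14.6 − 21.2)/-2.1 = 3.13 s
Speed at end of phase 3 = 14.6 m/s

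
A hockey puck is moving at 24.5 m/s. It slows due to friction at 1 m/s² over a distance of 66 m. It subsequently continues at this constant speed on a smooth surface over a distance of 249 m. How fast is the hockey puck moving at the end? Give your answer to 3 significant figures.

21.6 m/s

Phase 1 (decelerating): v₀ = 24.5 m/s, a = -1 m/s².
v² = v₀² + 2aΔx = 24.5² + 2·-1·66 = 468 → v = 21.6 m/s
t = (v − v₀)/a = (21.6 − 24.5)/-1 = 2.86 s

Phase 2 (constant speed): v₀ = 21.6 m/s, a = 0 m/s².
Constant speed: t = d/v = 249/21.6 = 11.5 s
Final speed = 21.6 m/s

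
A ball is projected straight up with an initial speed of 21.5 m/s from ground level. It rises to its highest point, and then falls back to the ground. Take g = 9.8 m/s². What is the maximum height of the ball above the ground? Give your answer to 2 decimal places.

Phase 1 (rising): v₀ = 21.5 m/s, a = -9.8 m/s².
v = v₀ + at → t = (0 − 21.5) / -9.8 = 2.19 s
v² = v₀² + 2aΔx → Δx = (0² − 21.5²)/(2·-9.8) = 23.6 m
Maximum height = 23.6 m

23.58 m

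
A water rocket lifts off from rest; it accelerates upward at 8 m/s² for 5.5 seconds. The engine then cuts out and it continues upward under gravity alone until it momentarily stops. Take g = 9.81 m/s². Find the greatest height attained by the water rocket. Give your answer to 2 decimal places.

219.67 m

Phase 1 (powered ascent): v₀ = 0 m/s, a = 8 m/s².
v = v₀ + at = 0 + (8)(5.5) = 44.0 m/s
Δx = v₀t + ½at² = 0·5.5 + 0.5·8·5.5² = 121 m

Phase 2 (coasting upward): v₀ = 44.0 m/s, a = -9.81 m/s².
v = v₀ + at → t = (0 − 44.0) / -9.81 = 4.49 s
v² = v₀² + 2aΔx → Δx = (0² − 44.0²)/(2·-9.81) = 98.7 m
Maximum height = 121 + 98.7 = 220 m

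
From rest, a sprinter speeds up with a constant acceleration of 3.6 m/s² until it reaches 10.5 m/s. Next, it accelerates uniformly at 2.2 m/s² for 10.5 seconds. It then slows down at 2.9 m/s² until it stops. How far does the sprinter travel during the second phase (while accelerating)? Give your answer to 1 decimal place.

231.5 m

Phase 1 (accelerating): v₀ = 0 m/s, a = 3.6 m/s².
v = v₀ + at → t = (10.5 − 0) / 3.6 = 2.92 s
v² = v₀² + 2aΔx → Δx = (10.5² − 0²)/(2·3.6) = 15.3 m

Phase 2 (accelerating): v₀ = 10.5 m/s, a = 2.2 m/s².
v = v₀ + at = 10.5 + (2.2)(10.5) = 33.6 m/s
Δx = v₀t + ½at² = 10.5·10.5 + 0.5·2.2·10.5² = 232 m
Distance in phase 2 = 232 m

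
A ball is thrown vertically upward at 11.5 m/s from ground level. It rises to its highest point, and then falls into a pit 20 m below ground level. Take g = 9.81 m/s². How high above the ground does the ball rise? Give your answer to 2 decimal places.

6.74 m

Phase 1 (rising): v₀ = 11.5 m/s, a = -9.81 m/s².
v = v₀ + at → t = (0 − 11.5) / -9.81 = 1.17 s
v² = v₀² + 2aΔx → Δx = (0² − 11.5²)/(2·-9.81) = 6.74 m
Maximum height = 6.74 m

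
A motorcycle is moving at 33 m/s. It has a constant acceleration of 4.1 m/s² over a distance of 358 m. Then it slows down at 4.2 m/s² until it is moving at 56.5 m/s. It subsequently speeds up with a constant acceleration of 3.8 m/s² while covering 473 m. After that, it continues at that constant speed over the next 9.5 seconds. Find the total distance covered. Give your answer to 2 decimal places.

Phase 1 (accelerating): v₀ = 33.0 m/s, a = 4.1 m/s².
v² = v₀² + 2aΔx = 33.0² + 2·4.1·358 = 4020 → v = 63.4 m/s
t = (v − v₀)/a = (63.4 − 33.0)/4.1 = 7.42 s

Phase 2 (decelerating): v₀ = 63.4 m/s, a = -4.2 m/s².
v = v₀ + at → t = (56.5 − 63.4) / -4.2 = 1.65 s
v² = v₀² + 2aΔx → Δx = (56.5² − 63.4²)/(2·-4.2) = 99.1 m

Phase 3 (accelerating): v₀ = 56.5 m/s, a = 3.8 m/s².
v² = v₀² + 2aΔx = 56.5² + 2·3.8·473 = 6790 → v = 82.4 m/s
t = (v − v₀)/a = (82.4 − 56.5)/3.8 = 6.81 s

Phase 4 (constant speed): v₀ = 82.4 m/s, a = 0 m/s².
v = v₀ + at = 82.4 + (0)(9.5) = 82.4 m/s
Δx = v₀t + ½at² = 82.4·9.5 + 0.5·0·9.5² = 783 m
Total distance = 358 + 99.1 + 473 + 783 = 1710 m

1712.73 m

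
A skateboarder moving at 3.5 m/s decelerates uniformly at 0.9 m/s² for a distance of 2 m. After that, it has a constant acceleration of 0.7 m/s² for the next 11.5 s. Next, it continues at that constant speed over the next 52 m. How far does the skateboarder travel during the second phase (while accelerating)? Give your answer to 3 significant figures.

80.1 m

Phase 1 (decelerating): v₀ = 3.50 m/s, a = -0.9 m/s².
v² = v₀² + 2aΔx = 3.50² + 2·-0.9·2 = 8.65 → v = 2.94 m/s
t = (v − v₀)/a = (2.94 − 3.50)/-0.9 = 0.621 s

Phase 2 (accelerating): v₀ = 2.94 m/s, a = 0.7 m/s².
v = v₀ + at = 2.94 + (0.7)(11.5) = 11.0 m/s
Δx = v₀t + ½at² = 2.94·11.5 + 0.5·0.7·11.5² = 80.1 m
Distance in phase 2 = 80.1 m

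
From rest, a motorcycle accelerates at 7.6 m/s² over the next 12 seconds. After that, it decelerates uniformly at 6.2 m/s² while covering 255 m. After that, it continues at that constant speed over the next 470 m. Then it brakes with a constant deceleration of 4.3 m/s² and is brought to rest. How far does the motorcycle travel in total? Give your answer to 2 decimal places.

Phase 1 (accelerating): v₀ = 0 m/s, a = 7.6 m/s².
v = v₀ + at = 0 + (7.6)(12) = 91.2 m/s
Δx = v₀t + ½at² = 0·12 + 0.5·7.6·12² = 547 m

Phase 2 (decelerating): v₀ = 91.2 m/s, a = -6.2 m/s².
v² = v₀² + 2aΔx = 91.2² + 2·-6.2·255 = 5160 → v = 71.8 m/s
t = (v − v₀)/a = (71.8 − 91.2)/-6.2 = 3.13 s

Phase 3 (constant speed): v₀ = 71.8 m/s, a = 0 m/s².
Constant speed: t = d/v = 470/71.8 = 6.55 s

Phase 4 (decelerating): v₀ = 71.8 m/s, a = -4.3 m/s².
v = v₀ + at → t = (0 − 71.8) / -4.3 = 16.7 s
v² = v₀² + 2aΔx → Δx = (0² − 71.8²)/(2·-4.3) = 599 m
Total distance = 547 + 255 + 470 + 599 = 1870 m

1871.67 m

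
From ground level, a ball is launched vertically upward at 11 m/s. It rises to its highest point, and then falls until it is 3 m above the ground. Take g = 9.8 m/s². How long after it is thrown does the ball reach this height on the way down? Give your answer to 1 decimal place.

Phase 1 (rising): v₀ = 11.0 m/s, a = -9.8 m/s².
v = v₀ + at → t = (0 − 11.0) / -9.8 = 1.12 s
v² = v₀² + 2aΔx → Δx = (0² − 11.0²)/(2·-9.8) = 6.17 m

Phase 2 (falling): v₀ = 0 m/s, a = -9.8 m/s².
Falls 3.17 m from rest: t = √(2·3.17/9.8) = 0.805 s; v = g·t = 7.89 m/s.
Total time = 1.12 + 0.805 = 1.93 s

1.9 s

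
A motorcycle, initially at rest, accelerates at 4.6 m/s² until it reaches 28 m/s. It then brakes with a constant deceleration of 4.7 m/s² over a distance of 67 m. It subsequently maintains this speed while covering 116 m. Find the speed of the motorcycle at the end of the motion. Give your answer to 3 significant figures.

12.4 m/s

Phase 1 (accelerating): v₀ = 0 m/s, a = 4.6 m/s².
v = v₀ + at → t = (28 − 0) / 4.6 = 6.09 s
v² = v₀² + 2aΔx → Δx = (28² − 0²)/(2·4.6) = 85.2 m

Phase 2 (decelerating): v₀ = 28.0 m/s, a = -4.7 m/s².
v² = v₀² + 2aΔx = 28.0² + 2·-4.7·67 = 154 → v = 12.4 m/s
t = (v − v₀)/a = (12.4 − 28.0)/-4.7 = 3.32 s

Phase 3 (constant speed): v₀ = 12.4 m/s, a = 0 m/s².
Constant speed: t = d/v = 116/12.4 = 9.34 s
Final speed = 12.4 m/s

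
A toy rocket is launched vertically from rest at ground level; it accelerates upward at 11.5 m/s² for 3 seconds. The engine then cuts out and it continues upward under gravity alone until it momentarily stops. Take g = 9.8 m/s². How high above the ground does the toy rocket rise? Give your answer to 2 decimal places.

Phase 1 (powered ascent): v₀ = 0 m/s, a = 11.5 m/s².
v = v₀ + at = 0 + (11.5)(3) = 34.5 m/s
Δx = v₀t + ½at² = 0·3 + 0.5·11.5·3² = 51.8 m

Phase 2 (coasting upward): v₀ = 34.5 m/s, a = -9.8 m/s².
v = v₀ + at → t = (0 − 34.5) / -9.8 = 3.52 s
v² = v₀² + 2aΔx → Δx = (0² − 34.5²)/(2·-9.8) = 60.7 m
Maximum height = 51.8 + 60.7 = 112 m

112.48 m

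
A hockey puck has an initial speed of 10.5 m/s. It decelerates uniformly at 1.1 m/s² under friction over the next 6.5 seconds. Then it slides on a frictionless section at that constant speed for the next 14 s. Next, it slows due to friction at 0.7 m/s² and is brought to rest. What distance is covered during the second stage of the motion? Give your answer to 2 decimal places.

46.90 m

Phase 1 (decelerating): v₀ = 10.5 m/s, a = -1.1 m/s².
v = v₀ + at = 10.5 + (-1.1)(6.5) = 3.35 m/s
Δx = v₀t + ½at² = 10.5·6.5 + 0.5·-1.1·6.5² = 45.0 m

Phase 2 (constant speed): v₀ = 3.35 m/s, a = 0 m/s².
v = v₀ + at = 3.35 + (0)(14) = 3.35 m/s
Δx = v₀t + ½at² = 3.35·14 + 0.5·0·14² = 46.9 m
Distance in phase 2 = 46.9 m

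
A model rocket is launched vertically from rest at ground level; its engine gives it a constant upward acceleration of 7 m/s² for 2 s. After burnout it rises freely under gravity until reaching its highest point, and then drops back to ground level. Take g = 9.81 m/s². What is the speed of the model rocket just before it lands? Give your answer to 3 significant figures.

Phase 1 (powered ascent): v₀ = 0 m/s, a = 7 m/s².
v = v₀ + at = 0 + (7)(2) = 14.0 m/s
Δx = v₀t + ½at² = 0·2 + 0.5·7·2² = 14.0 m

Phase 2 (coasting upward): v₀ = 14.0 m/s, a = -9.81 m/s².
v = v₀ + at → t = (0 − 14.0) / -9.81 = 1.43 s
v² = v₀² + 2aΔx → Δx = (0² − 14.0²)/(2·-9.81) = 9.99 m

Phase 3 (free fall): v₀ = 0 m/s, a = -9.81 m/s².
Falls 24.0 m from rest: t = √(2·24.0/9.81) = 2.21 s; v = g·t = 21.7 m/s.
Impact speed = 21.7 m/s

21.7 m/s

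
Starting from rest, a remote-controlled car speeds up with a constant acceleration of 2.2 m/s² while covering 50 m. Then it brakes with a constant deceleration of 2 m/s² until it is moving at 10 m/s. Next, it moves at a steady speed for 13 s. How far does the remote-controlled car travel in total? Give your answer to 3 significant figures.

210 m

Phase 1 (accelerating): v₀ = 0 m/s, a = 2.2 m/s².
v² = v₀² + 2aΔx = 0² + 2·2.2·50 = 220 → v = 14.8 m/s
t = (v − v₀)/a = (14.8 − 0)/2.2 = 6.74 s

Phase 2 (decelerating): v₀ = 14.8 m/s, a = -2 m/s².
v = v₀ + at → t = (10 − 14.8) / -2 = 2.42 s
v² = v₀² + 2aΔx → Δx = (10² − 14.8²)/(2·-2) = 30.0 m

Phase 3 (constant speed): v₀ = 10.0 m/s, a = 0 m/s².
v = v₀ + at = 10.0 + (0)(13) = 10.0 m/s
Δx = v₀t + ½at² = 10.0·13 + 0.5·0·13² = 130 m
Total distance = 50.0 + 30.0 + 130 = 210 m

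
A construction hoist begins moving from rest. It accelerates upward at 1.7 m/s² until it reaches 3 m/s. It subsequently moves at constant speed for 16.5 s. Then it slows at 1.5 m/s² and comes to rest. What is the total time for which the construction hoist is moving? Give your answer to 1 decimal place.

20.3 s

Phase 1 (accelerating): v₀ = 0 m/s, a = 1.7 m/s².
v = v₀ + at → t = (3 − 0) / 1.7 = 1.76 s
v² = v₀² + 2aΔx → Δx = (3² − 0²)/(2·1.7) = 2.65 m

Phase 2 (constant speed): v₀ = 3.00 m/s, a = 0 m/s².
v = v₀ + at = 3.00 + (0)(16.5) = 3.00 m/s
Δx = v₀t + ½at² = 3.00·16.5 + 0.5·0·16.5² = 49.5 m

Phase 3 (decelerating): v₀ = 3.00 m/s, a = -1.5 m/s².
v = v₀ + at → t = (0 − 3.00) / -1.5 = 2.00 s
v² = v₀² + 2aΔx → Δx = (0² − 3.00²)/(2·-1.5) = 3.00 m
Total time = 1.76 + 16.5 + 2.00 = 20.3 s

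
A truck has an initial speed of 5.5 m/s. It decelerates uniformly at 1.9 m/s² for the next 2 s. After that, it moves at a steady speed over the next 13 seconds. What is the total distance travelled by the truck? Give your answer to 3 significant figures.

Phase 1 (decelerating): v₀ = 5.50 m/s, a = -1.9 m/s².
v = v₀ + at = 5.50 + (-1.9)(2) = 1.70 m/s
Δx = v₀t + ½at² = 5.50·2 + 0.5·-1.9·2² = 7.20 m

Phase 2 (constant speed): v₀ = 1.70 m/s, a = 0 m/s².
v = v₀ + at = 1.70 + (0)(13) = 1.70 m/s
Δx = v₀t + ½at² = 1.70·13 + 0.5·0·13² = 22.1 m
Total distance = 7.20 + 22.1 = 29.3 m

29.3 m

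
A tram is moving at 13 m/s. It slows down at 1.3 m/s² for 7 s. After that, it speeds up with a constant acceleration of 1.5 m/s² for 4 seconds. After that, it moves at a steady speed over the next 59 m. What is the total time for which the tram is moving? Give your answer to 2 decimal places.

16.96 s

Phase 1 (decelerating): v₀ = 13.0 m/s, a = -1.3 m/s².
v = v₀ + at = 13.0 + (-1.3)(7) = 3.90 m/s
Δx = v₀t + ½at² = 13.0·7 + 0.5·-1.3·7² = 59.2 m

Phase 2 (accelerating): v₀ = 3.90 m/s, a = 1.5 m/s².
v = v₀ + at = 3.90 + (1.5)(4) = 9.90 m/s
Δx = v₀t + ½at² = 3.90·4 + 0.5·1.5·4² = 27.6 m

Phase 3 (constant speed): v₀ = 9.90 m/s, a = 0 m/s².
Constant speed: t = d/v = 59/9.90 = 5.96 s
Total time = 7.00 + 4.00 + 5.96 = 17.0 s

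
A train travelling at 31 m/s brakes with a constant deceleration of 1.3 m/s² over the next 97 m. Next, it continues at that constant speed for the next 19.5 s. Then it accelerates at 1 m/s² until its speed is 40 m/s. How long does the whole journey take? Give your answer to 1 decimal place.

Phase 1 (decelerating): v₀ = 31.0 m/s, a = -1.3 m/s².
v² = v₀² + 2aΔx = 31.0² + 2·-1.3·97 = 709 → v = 26.6 m/s
t = (v − v₀)/a = (26.6 − 31.0)/-1.3 = 3.37 s

Phase 2 (constant speed): v₀ = 26.6 m/s, a = 0 m/s².
v = v₀ + at = 26.6 + (0)(19.5) = 26.6 m/s
Δx = v₀t + ½at² = 26.6·19.5 + 0.5·0·19.5² = 519 m

Phase 3 (accelerating): v₀ = 26.6 m/s, a = 1 m/s².
v = v₀ + at → t = (40 − 26.6) / 1 = 13.4 s
v² = v₀² + 2aΔx → Δx = (40² − 26.6²)/(2·1) = 446 m
Total time = 3.37 + 19.5 + 13.4 = 36.2 s

36.2 s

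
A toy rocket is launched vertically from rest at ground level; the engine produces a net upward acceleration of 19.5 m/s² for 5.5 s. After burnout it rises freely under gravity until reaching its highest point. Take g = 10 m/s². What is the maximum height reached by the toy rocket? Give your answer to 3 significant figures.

Phase 1 (powered ascent): v₀ = 0 m/s, a = 19.5 m/s².
v = v₀ + at = 0 + (19.5)(5.5) = 107 m/s
Δx = v₀t + ½at² = 0·5.5 + 0.5·19.5·5.5² = 295 m

Phase 2 (coasting upward): v₀ = 107 m/s, a = -10 m/s².
v = v₀ + at → t = (0 − 107) / -10 = 10.7 s
v² = v₀² + 2aΔx → Δx = (0² − 107²)/(2·-10) = 575 m
Maximum height = 295 + 575 = 870 m

870 m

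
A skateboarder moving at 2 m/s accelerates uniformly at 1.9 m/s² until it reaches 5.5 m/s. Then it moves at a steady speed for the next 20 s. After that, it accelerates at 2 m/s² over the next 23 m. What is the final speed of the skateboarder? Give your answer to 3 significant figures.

11.1 m/s

Phase 1 (accelerating): v₀ = 2.00 m/s, a = 1.9 m/s².
v = v₀ + at → t = (5.5 − 2.00) / 1.9 = 1.84 s
v² = v₀² + 2aΔx → Δx = (5.5² − 2.00²)/(2·1.9) = 6.91 m

Phase 2 (constant speed): v₀ = 5.50 m/s, a = 0 m/s².
v = v₀ + at = 5.50 + (0)(20) = 5.50 m/s
Δx = v₀t + ½at² = 5.50·20 + 0.5·0·20² = 110 m

Phase 3 (accelerating): v₀ = 5.50 m/s, a = 2 m/s².
v² = v₀² + 2aΔx = 5.50² + 2·2·23 = 122 → v = 11.1 m/s
t = (v − v₀)/a = (11.1 − 5.50)/2 = 2.78 s
Final speed = 11.1 m/s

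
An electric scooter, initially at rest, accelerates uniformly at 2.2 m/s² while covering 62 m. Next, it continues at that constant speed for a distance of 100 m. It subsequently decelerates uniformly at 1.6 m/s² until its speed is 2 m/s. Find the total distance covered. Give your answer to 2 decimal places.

Phase 1 (accelerating): v₀ = 0 m/s, a = 2.2 m/s².
v² = v₀² + 2aΔx = 0² + 2·2.2·62 = 273 → v = 16.5 m/s
t = (v − v₀)/a = (16.5 − 0)/2.2 = 7.51 s

Phase 2 (constant speed): v₀ = 16.5 m/s, a = 0 m/s².
Constant speed: t = d/v = 100/16.5 = 6.05 s

Phase 3 (decelerating): v₀ = 16.5 m/s, a = -1.6 m/s².
v = v₀ + at → t = (2 − 16.5) / -1.6 = 9.07 s
v² = v₀² + 2aΔx → Δx = (2² − 16.5²)/(2·-1.6) = 84.0 m
Total distance = 62.0 + 100 + 84.0 = 246 m

246.00 m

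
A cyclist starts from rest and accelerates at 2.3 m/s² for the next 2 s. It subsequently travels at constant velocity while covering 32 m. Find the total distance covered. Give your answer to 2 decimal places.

36.60 m

Phase 1 (accelerating): v₀ = 0 m/s, a = 2.3 m/s².
v = v₀ + at = 0 + (2.3)(2) = 4.60 m/s
Δx = v₀t + ½at² = 0·2 + 0.5·2.3·2² = 4.60 m

Phase 2 (constant speed): v₀ = 4.60 m/s, a = 0 m/s².
Constant speed: t = d/v = 32/4.60 = 6.96 s
Total distance = 4.60 + 32.0 = 36.6 m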